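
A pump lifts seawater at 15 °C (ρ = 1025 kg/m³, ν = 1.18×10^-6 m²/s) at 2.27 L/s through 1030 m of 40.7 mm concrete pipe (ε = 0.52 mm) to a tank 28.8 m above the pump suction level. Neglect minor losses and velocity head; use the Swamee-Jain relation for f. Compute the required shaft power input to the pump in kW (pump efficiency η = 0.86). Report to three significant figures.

P_shaft ≈ 5.19 kW

V = 4Q/(πD²) = 1.745 m/s; Re = 6.02×10^4; ε/D = 0.0128; f = 0.04244
h_f = f(L/D)V²/2g = 166.6 m
Total head H = z + h_f = 28.8 + 166.6 = 195.4 m
P_hyd = ρgQH = 1025·9.81·0.00227·195.4 = 4.461 kW
P_shaft = P_hyd/η = 4.461/0.86 = 5.187 kW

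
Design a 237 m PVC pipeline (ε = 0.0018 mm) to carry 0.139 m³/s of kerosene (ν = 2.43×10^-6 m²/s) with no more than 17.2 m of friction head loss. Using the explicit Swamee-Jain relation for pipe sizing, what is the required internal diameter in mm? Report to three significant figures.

Swamee-Jain (Type III): D = 0.66·[ε^1.25·(LQ²/(gh_f))^4.75 + ν·Q^9.4·(L/(gh_f))^5.2]^0.04
LQ²/(gh_f) = 0.02714; L/(gh_f) = 1.405
Term 1 = ε^1.25·(…)^4.75 = 2.39×10^-15; Term 2 = ν·Q^9.4·(…)^5.2 = 1.25×10^-13
D = 0.66·(2.39×10^-15 + 1.25×10^-13)^0.04 = 0.2013 m = 201 mm
Check: V = 4.37 m/s, Re = 3.62×10^5, f = 0.01400, h_f = 16.0 m ≈ 17.2 m ✓

D ≈ 201 mm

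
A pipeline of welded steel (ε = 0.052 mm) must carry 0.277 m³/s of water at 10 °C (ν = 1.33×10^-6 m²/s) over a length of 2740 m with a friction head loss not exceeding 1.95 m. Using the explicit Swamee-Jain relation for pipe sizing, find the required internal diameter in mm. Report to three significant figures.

Swamee-Jain (Type III): D = 0.66·[ε^1.25·(LQ²/(gh_f))^4.75 + ν·Q^9.4·(L/(gh_f))^5.2]^0.04
LQ²/(gh_f) = 10.99; L/(gh_f) = 143.2
Term 1 = ε^1.25·(…)^4.75 = 0.389; Term 2 = ν·Q^9.4·(…)^5.2 = 1.24
D = 0.66·(0.389 + 1.24)^0.04 = 0.6731 m = 673 mm
Check: V = 0.779 m/s, Re = 3.94×10^5, f = 0.01464, h_f = 1.84 m ≈ 1.95 m ✓

D ≈ 673 mm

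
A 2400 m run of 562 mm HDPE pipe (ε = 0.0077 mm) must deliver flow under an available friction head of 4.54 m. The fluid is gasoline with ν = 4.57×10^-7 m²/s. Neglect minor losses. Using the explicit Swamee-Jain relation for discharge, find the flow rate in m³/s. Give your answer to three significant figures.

Swamee-Jain (Type II): Q = -0.965·√(gD⁵h_f/L)·ln[ε/(3.7D) + √(3.17ν²L/(gD³h_f))]
√(gD⁵h_f/L) = √(9.81·0.562⁵·4.54/2400) = 0.03226
ε/(3.7D) = 3.70×10^-6; √(3.17ν²L/(gD³h_f)) = 1.42×10^-5
Q = -0.965·0.03226·ln(1.788×10^-5) = 0.3403 m³/s
Check: V = 1.37 m/s, Re = 1.69×10^6, f = 0.01110, h_f = 4.55 m ≈ 4.54 m ✓

Q ≈ 0.340 m³/s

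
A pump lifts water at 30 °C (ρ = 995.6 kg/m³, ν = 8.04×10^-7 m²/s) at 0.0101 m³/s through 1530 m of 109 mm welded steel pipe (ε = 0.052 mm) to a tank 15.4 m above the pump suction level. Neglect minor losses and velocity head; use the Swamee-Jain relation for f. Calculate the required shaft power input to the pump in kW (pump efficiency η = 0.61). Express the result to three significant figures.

P_shaft ≈ 5.12 kW

V = 4Q/(πD²) = 1.082 m/s; Re = 1.47×10^5; ε/D = 4.77×10^-4; f = 0.01941
h_f = f(L/D)V²/2g = 16.26 m
Total head H = z + h_f = 15.4 + 16.26 = 31.66 m
P_hyd = ρgQH = 995.6·9.81·0.0101·31.66 = 3.124 kW
P_shaft = P_hyd/η = 3.124/0.61 = 5.121 kW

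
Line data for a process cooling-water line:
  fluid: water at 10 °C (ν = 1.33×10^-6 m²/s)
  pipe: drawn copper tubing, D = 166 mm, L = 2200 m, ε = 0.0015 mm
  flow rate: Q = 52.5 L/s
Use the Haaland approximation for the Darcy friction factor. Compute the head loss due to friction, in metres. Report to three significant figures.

V = 4Q/(πD²) = 4·0.0525/(π·0.166²) = 2.426 m/s
Re = VD/ν = 2.426·0.166/1.33×10^-6 = 3.03×10^5 → turbulent
ε/D = 0.0015/166 = 9.04×10^-6
Haaland: f = 0.01439
h_f = f(L/D)V²/(2g) = 0.01439·(2200/0.166)·2.426²/(2·9.81) = 57.20 m

h_f ≈ 57.2 m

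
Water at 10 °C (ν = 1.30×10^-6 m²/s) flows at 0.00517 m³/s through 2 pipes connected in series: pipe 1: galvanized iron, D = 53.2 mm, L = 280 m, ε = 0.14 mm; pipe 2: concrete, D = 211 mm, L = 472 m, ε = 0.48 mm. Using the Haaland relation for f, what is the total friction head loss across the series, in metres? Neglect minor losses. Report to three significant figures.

H ≈ 38.7 m

Pipe 1: V = 2.326 m/s, Re = 9.52×10^4, ε/D = 0.00263, f = 0.02661, h_1 = f(L/D)V²/2g = 38.61 m
Pipe 2: V = 0.1479 m/s, Re = 2.40×10^4, ε/D = 0.00227, f = 0.02919, h_2 = f(L/D)V²/2g = 0.07275 m
Series → Q common, losses add: H = Σh = 38.69 m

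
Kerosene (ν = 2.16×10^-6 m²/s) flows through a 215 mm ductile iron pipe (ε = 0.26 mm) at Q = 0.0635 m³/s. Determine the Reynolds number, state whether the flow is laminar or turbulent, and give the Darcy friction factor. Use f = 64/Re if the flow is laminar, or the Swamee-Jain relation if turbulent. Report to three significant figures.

V = 4Q/(πD²) = 1.749 m/s
Re = VD/ν = 1.749·0.215/2.16×10^-6 = 1.74×10^5
Re > 4000 → turbulent; ε/D = 0.00121
Swamee-Jain: f = 0.02215

Re ≈ 1.74×10^5; turbulent; f ≈ 0.0222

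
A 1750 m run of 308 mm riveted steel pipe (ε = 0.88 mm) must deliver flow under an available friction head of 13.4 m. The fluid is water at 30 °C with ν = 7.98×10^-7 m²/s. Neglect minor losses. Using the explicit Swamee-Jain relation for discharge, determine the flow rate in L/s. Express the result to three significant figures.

Q ≈ 99.2 L/s

Swamee-Jain (Type II): Q = -0.965·√(gD⁵h_f/L)·ln[ε/(3.7D) + √(3.17ν²L/(gD³h_f))]
√(gD⁵h_f/L) = √(9.81·0.308⁵·13.4/1750) = 0.01443
ε/(3.7D) = 7.72×10^-4; √(3.17ν²L/(gD³h_f)) = 3.03×10^-5
Q = -0.965·0.01443·ln(8.025×10^-4) = 0.09925 m³/s
Check: V = 1.33 m/s, Re = 5.14×10^5, f = 0.02619, h_f = 13.5 m ≈ 13.4 m ✓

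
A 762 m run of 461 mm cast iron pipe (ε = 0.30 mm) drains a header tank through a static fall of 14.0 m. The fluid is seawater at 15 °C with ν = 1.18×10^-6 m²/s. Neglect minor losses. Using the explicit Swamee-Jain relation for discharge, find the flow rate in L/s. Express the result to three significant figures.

Q ≈ 506 L/s

Swamee-Jain (Type II): Q = -0.965·√(gD⁵h_f/L)·ln[ε/(3.7D) + √(3.17ν²L/(gD³h_f))]
√(gD⁵h_f/L) = √(9.81·0.461⁵·14.0/762) = 0.06126
ε/(3.7D) = 1.76×10^-4; √(3.17ν²L/(gD³h_f)) = 1.58×10^-5
Q = -0.965·0.06126·ln(1.917×10^-4) = 0.5060 m³/s
Check: V = 3.03 m/s, Re = 1.18×10^6, f = 0.01817, h_f = 14.1 m ≈ 14.0 m ✓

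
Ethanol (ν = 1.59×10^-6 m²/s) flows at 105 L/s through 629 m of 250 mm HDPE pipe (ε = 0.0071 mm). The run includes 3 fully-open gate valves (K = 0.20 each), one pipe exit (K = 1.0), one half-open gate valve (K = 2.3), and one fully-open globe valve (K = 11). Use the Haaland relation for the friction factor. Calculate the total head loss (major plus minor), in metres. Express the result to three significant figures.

V = 4Q/(πD²) = 2.139 m/s; V²/2g = 0.2332 m
Re = 3.36×10^5, ε/D = 2.84×10^-5 → f = 0.01430 (Haaland)
Major: h_f = f(L/D)·V²/2g = 0.01430·2516·0.2332 = 8.391 m
Minor: ΣK = 14.9; h_m = ΣK·V²/2g = 3.475 m
Total H_L = 8.391 + 3.475 = 11.87 m

H_L ≈ 11.9 m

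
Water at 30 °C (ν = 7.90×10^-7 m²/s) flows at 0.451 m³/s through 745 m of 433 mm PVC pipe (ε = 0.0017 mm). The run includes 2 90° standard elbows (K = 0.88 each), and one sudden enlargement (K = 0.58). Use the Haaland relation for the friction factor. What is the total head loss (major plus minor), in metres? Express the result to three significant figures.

H_L ≈ 9.95 m

V = 4Q/(πD²) = 3.063 m/s; V²/2g = 0.4781 m
Re = 1.68×10^6, ε/D = 3.93×10^-6 → f = 0.01073 (Haaland)
Major: h_f = f(L/D)·V²/2g = 0.01073·1721·0.4781 = 8.830 m
Minor: ΣK = 2.34; h_m = ΣK·V²/2g = 1.119 m
Total H_L = 8.830 + 1.119 = 9.949 m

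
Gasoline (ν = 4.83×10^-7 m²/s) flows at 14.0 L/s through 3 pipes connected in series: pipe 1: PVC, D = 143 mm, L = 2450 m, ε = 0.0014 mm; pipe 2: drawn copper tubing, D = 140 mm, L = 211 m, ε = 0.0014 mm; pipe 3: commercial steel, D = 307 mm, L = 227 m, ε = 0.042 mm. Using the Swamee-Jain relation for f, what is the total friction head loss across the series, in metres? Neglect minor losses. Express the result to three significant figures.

H ≈ 10.8 m

Pipe 1: V = 0.8717 m/s, Re = 2.58×10^5, ε/D = 9.79×10^-6, f = 0.01489, h_1 = f(L/D)V²/2g = 9.882 m
Pipe 2: V = 0.9095 m/s, Re = 2.64×10^5, ε/D = 1.00×10^-5, f = 0.01484, h_2 = f(L/D)V²/2g = 0.9427 m
Pipe 3: V = 0.1891 m/s, Re = 1.20×10^5, ε/D = 1.37×10^-4, f = 0.01807, h_3 = f(L/D)V²/2g = 0.02436 m
Series → Q common, losses add: H = Σh = 10.85 m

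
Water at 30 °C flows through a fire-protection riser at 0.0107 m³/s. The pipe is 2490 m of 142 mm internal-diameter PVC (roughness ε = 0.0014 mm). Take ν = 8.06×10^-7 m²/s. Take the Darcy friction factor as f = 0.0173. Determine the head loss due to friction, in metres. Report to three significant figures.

V = 4Q/(πD²) = 4·0.0107/(π·0.142²) = 0.6756 m/s
h_f = f(L/D)V²/(2g) = 0.01730·(2490/0.142)·0.6756²/(2·9.81) = 7.058 m

h_f ≈ 7.06 m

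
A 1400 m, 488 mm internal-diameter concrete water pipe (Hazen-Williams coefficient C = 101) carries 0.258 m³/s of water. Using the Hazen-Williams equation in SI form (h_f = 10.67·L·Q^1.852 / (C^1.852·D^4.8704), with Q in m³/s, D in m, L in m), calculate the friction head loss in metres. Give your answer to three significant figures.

h_f = 10.67·1400·0.258^1.852 / (101^1.852·0.488^4.8704) = 7.765 m

h_f ≈ 7.76 m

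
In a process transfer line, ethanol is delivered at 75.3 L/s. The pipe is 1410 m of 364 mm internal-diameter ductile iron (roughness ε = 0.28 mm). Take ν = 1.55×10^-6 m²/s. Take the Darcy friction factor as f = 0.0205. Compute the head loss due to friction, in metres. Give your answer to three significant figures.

h_f ≈ 2.12 m

V = 4Q/(πD²) = 4·0.0753/(π·0.364²) = 0.7236 m/s
h_f = f(L/D)V²/(2g) = 0.02050·(1410/0.364)·0.7236²/(2·9.81) = 2.119 m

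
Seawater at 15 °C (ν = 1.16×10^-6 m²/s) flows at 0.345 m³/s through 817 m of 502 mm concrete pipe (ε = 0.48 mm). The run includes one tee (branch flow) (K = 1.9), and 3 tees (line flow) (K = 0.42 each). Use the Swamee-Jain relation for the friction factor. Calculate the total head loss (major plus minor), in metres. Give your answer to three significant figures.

V = 4Q/(πD²) = 1.743 m/s; V²/2g = 0.1549 m
Re = 7.54×10^5, ε/D = 9.56×10^-4 → f = 0.01994 (Swamee-Jain)
Major: h_f = f(L/D)·V²/2g = 0.01994·1627·0.1549 = 5.026 m
Minor: ΣK = 3.16; h_m = ΣK·V²/2g = 0.4894 m
Total H_L = 5.026 + 0.4894 = 5.515 m

H_L ≈ 5.52 m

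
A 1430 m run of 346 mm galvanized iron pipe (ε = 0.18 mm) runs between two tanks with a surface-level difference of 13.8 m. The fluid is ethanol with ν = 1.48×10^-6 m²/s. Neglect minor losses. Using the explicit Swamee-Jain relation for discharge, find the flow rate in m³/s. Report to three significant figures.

Q ≈ 0.180 m³/s

Swamee-Jain (Type II): Q = -0.965·√(gD⁵h_f/L)·ln[ε/(3.7D) + √(3.17ν²L/(gD³h_f))]
√(gD⁵h_f/L) = √(9.81·0.346⁵·13.8/1430) = 0.02167
ε/(3.7D) = 1.41×10^-4; √(3.17ν²L/(gD³h_f)) = 4.21×10^-5
Q = -0.965·0.02167·ln(1.827×10^-4) = 0.1800 m³/s
Check: V = 1.91 m/s, Re = 4.47×10^5, f = 0.01800, h_f = 13.9 m ≈ 13.8 m ✓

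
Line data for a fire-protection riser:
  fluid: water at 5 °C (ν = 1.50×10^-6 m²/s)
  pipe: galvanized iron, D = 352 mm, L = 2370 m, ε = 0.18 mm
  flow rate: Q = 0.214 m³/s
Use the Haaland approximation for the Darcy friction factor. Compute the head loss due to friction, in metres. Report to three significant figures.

h_f ≈ 29.2 m

V = 4Q/(πD²) = 4·0.214/(π·0.352²) = 2.199 m/s
Re = VD/ν = 2.199·0.352/1.50×10^-6 = 5.16×10^5 → turbulent
ε/D = 0.18/352 = 5.11×10^-4
Haaland: f = 0.01763
h_f = f(L/D)V²/(2g) = 0.01763·(2370/0.352)·2.199²/(2·9.81) = 29.25 m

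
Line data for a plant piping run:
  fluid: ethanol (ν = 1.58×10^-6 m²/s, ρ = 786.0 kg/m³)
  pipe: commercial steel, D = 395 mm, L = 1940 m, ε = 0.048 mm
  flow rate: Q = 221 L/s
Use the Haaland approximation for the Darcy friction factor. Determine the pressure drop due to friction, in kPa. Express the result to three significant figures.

V = 4Q/(πD²) = 4·0.221/(π·0.395²) = 1.803 m/s
Re = VD/ν = 1.803·0.395/1.58×10^-6 = 4.51×10^5 → turbulent
ε/D = 0.048/395 = 1.22×10^-4
Haaland: f = 0.01467
h_f = f(L/D)V²/(2g) = 0.01467·(1940/0.395)·1.803²/(2·9.81) = 11.94 m
Δp = ρg·h_f = 786.0·9.81·11.94 = 92.07 kPa

Δp ≈ 92.1 kPa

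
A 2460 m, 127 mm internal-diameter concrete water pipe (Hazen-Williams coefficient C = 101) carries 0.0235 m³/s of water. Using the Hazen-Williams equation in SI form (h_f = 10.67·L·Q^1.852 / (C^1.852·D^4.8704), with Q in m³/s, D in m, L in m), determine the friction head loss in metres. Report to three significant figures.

h_f = 10.67·2460·0.0235^1.852 / (101^1.852·0.127^4.8704) = 113.5 m

h_f ≈ 114 m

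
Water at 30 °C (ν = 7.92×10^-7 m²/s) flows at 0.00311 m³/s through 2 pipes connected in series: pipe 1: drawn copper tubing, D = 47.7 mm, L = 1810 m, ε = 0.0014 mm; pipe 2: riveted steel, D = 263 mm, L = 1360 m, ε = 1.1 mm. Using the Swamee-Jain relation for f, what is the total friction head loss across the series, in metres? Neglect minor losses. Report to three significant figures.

H ≈ 105 m

Pipe 1: V = 1.740 m/s, Re = 1.05×10^5, ε/D = 2.94×10^-5, f = 0.01787, h_1 = f(L/D)V²/2g = 104.7 m
Pipe 2: V = 0.05725 m/s, Re = 1.90×10^4, ε/D = 0.00418, f = 0.03398, h_2 = f(L/D)V²/2g = 0.02935 m
Series → Q common, losses add: H = Σh = 104.7 m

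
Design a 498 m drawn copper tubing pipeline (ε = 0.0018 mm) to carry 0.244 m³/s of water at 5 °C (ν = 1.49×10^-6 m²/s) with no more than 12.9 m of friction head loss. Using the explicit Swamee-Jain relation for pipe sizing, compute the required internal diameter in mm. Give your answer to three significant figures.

Swamee-Jain (Type III): D = 0.66·[ε^1.25·(LQ²/(gh_f))^4.75 + ν·Q^9.4·(L/(gh_f))^5.2]^0.04
LQ²/(gh_f) = 0.2343; L/(gh_f) = 3.935
Term 1 = ε^1.25·(…)^4.75 = 6.69×10^-11; Term 2 = ν·Q^9.4·(…)^5.2 = 3.22×10^-9
D = 0.66·(6.69×10^-11 + 3.22×10^-9)^0.04 = 0.3022 m = 302 mm
Check: V = 3.40 m/s, Re = 6.90×10^5, f = 0.01249, h_f = 12.1 m ≈ 12.9 m ✓

D ≈ 302 mm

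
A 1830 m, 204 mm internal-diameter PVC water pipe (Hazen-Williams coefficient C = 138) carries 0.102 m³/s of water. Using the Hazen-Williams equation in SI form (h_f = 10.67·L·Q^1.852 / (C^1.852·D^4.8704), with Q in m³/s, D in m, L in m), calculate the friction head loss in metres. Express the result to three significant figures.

h_f = 10.67·1830·0.102^1.852 / (138^1.852·0.204^4.8704) = 71.43 m

h_f ≈ 71.4 m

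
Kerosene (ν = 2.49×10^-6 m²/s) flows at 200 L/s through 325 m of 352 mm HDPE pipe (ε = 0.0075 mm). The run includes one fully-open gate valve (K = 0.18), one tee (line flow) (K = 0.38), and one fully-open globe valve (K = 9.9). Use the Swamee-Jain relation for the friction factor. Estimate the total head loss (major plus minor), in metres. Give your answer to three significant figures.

H_L ≈ 5.17 m

V = 4Q/(πD²) = 2.055 m/s; V²/2g = 0.2153 m
Re = 2.91×10^5, ε/D = 2.13×10^-5 → f = 0.01470 (Swamee-Jain)
Major: h_f = f(L/D)·V²/2g = 0.01470·923.3·0.2153 = 2.923 m
Minor: ΣK = 10.5; h_m = ΣK·V²/2g = 2.252 m
Total H_L = 2.923 + 2.252 = 5.175 m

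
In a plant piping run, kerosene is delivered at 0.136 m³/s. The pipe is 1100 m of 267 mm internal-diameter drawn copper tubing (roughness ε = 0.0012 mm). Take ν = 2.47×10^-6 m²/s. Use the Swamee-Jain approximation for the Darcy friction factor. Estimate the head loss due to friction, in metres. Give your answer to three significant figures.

V = 4Q/(πD²) = 4·0.136/(π·0.267²) = 2.429 m/s
Re = VD/ν = 2.429·0.267/2.47×10^-6 = 2.63×10^5 → turbulent
ε/D = 0.0012/267 = 4.49×10^-6
Swamee-Jain: f = 0.01479
h_f = f(L/D)V²/(2g) = 0.01479·(1100/0.267)·2.429²/(2·9.81) = 18.32 m

h_f ≈ 18.3 m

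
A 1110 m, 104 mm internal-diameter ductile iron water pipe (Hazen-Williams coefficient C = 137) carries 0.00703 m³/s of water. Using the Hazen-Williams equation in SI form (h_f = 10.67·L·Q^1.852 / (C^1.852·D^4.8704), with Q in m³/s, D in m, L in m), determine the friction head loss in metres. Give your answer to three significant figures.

h_f = 10.67·1110·0.00703^1.852 / (137^1.852·0.104^4.8704) = 8.247 m

h_f ≈ 8.25 m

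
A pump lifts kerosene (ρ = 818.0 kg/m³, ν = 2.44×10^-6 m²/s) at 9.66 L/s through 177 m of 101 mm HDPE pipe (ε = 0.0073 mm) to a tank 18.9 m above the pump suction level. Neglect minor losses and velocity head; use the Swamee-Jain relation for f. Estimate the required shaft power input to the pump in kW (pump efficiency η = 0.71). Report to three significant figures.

V = 4Q/(πD²) = 1.206 m/s; Re = 4.99×10^4; ε/D = 7.23×10^-5; f = 0.02106
h_f = f(L/D)V²/2g = 2.735 m
Total head H = z + h_f = 18.9 + 2.735 = 21.64 m
P_hyd = ρgQH = 818.0·9.81·0.00966·21.64 = 1.677 kW
P_shaft = P_hyd/η = 1.677/0.71 = 2.362 kW

P_shaft ≈ 2.36 kW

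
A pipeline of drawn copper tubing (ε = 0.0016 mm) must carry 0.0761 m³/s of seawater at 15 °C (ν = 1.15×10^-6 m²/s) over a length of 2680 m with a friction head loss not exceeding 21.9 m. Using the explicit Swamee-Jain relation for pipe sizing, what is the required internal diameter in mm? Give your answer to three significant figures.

D ≈ 245 mm

Swamee-Jain (Type III): D = 0.66·[ε^1.25·(LQ²/(gh_f))^4.75 + ν·Q^9.4·(L/(gh_f))^5.2]^0.04
LQ²/(gh_f) = 0.07224; L/(gh_f) = 12.47
Term 1 = ε^1.25·(…)^4.75 = 2.16×10^-13; Term 2 = ν·Q^9.4·(…)^5.2 = 1.76×10^-11
D = 0.66·(2.16×10^-13 + 1.76×10^-11)^0.04 = 0.2452 m = 245 mm
Check: V = 1.61 m/s, Re = 3.44×10^5, f = 0.01410, h_f = 20.4 m ≈ 21.9 m ✓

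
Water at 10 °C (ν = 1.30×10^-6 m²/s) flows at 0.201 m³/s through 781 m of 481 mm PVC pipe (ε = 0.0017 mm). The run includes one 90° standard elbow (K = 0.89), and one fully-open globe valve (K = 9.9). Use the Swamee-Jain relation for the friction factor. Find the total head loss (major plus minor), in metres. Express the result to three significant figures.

V = 4Q/(πD²) = 1.106 m/s; V²/2g = 0.06236 m
Re = 4.09×10^5, ε/D = 3.53×10^-6 → f = 0.01362 (Swamee-Jain)
Major: h_f = f(L/D)·V²/2g = 0.01362·1624·0.06236 = 1.379 m
Minor: ΣK = 10.8; h_m = ΣK·V²/2g = 0.6729 m
Total H_L = 1.379 + 0.6729 = 2.052 m

H_L ≈ 2.05 m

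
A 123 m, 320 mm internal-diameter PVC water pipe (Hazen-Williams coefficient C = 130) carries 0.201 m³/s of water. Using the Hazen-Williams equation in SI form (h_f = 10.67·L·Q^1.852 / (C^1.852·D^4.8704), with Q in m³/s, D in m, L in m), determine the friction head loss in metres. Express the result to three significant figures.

h_f = 10.67·123·0.201^1.852 / (130^1.852·0.320^4.8704) = 2.102 m

h_f ≈ 2.10 m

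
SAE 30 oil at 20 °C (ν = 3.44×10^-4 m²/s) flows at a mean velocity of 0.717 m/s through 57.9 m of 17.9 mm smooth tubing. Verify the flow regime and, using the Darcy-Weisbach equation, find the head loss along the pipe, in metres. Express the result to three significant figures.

Re = VD/ν = 0.717·0.01790/3.44×10^-4 = 37.3 → laminar (Re < 2300)
f = 64/Re = 1.715
h_f = f(L/D)V²/(2g) = 1.715·(57.9/0.01790)·0.717²/(2·9.81) = 145.4 m

h_f ≈ 145 m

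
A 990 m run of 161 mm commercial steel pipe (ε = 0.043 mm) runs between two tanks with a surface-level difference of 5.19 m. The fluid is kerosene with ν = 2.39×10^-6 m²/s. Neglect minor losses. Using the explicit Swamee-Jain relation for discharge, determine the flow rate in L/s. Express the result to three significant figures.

Swamee-Jain (Type II): Q = -0.965·√(gD⁵h_f/L)·ln[ε/(3.7D) + √(3.17ν²L/(gD³h_f))]
√(gD⁵h_f/L) = √(9.81·0.161⁵·5.19/990) = 0.002359
ε/(3.7D) = 7.22×10^-5; √(3.17ν²L/(gD³h_f)) = 2.90×10^-4
Q = -0.965·0.002359·ln(3.626×10^-4) = 0.01803 m³/s
Check: V = 0.886 m/s, Re = 5.97×10^4, f = 0.02110, h_f = 5.19 m ≈ 5.19 m ✓

Q ≈ 18.0 L/s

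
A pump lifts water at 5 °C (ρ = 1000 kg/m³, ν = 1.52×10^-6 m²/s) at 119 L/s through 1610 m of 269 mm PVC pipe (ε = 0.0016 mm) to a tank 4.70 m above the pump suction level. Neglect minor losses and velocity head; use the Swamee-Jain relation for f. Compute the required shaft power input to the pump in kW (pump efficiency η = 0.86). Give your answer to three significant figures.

P_shaft ≈ 31.6 kW

V = 4Q/(πD²) = 2.094 m/s; Re = 3.71×10^5; ε/D = 5.95×10^-6; f = 0.01390
h_f = f(L/D)V²/2g = 18.59 m
Total head H = z + h_f = 4.70 + 18.59 = 23.29 m
P_hyd = ρgQH = 1000·9.81·0.119·23.29 = 27.19 kW
P_shaft = P_hyd/η = 27.19/0.86 = 31.62 kW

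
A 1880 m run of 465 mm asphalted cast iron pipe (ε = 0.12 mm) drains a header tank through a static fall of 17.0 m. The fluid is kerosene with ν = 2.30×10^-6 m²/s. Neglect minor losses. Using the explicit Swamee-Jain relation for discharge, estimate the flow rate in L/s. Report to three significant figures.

Swamee-Jain (Type II): Q = -0.965·√(gD⁵h_f/L)·ln[ε/(3.7D) + √(3.17ν²L/(gD³h_f))]
√(gD⁵h_f/L) = √(9.81·0.465⁵·17.0/1880) = 0.04391
ε/(3.7D) = 6.97×10^-5; √(3.17ν²L/(gD³h_f)) = 4.34×10^-5
Q = -0.965·0.04391·ln(1.131×10^-4) = 0.3851 m³/s
Check: V = 2.27 m/s, Re = 4.58×10^5, f = 0.01614, h_f = 17.1 m ≈ 17.0 m ✓

Q ≈ 385 L/s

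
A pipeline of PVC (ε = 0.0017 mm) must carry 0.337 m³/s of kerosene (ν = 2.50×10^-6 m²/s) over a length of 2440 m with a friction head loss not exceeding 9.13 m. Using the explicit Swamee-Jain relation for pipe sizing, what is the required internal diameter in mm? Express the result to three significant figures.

D ≈ 521 mm

Swamee-Jain (Type III): D = 0.66·[ε^1.25·(LQ²/(gh_f))^4.75 + ν·Q^9.4·(L/(gh_f))^5.2]^0.04
LQ²/(gh_f) = 3.094; L/(gh_f) = 27.24
Term 1 = ε^1.25·(…)^4.75 = 1.31×10^-5; Term 2 = ν·Q^9.4·(…)^5.2 = 0.00264
D = 0.66·(1.31×10^-5 + 0.00264)^0.04 = 0.5206 m = 521 mm
Check: V = 1.58 m/s, Re = 3.30×10^5, f = 0.01416, h_f = 8.48 m ≈ 9.13 m ✓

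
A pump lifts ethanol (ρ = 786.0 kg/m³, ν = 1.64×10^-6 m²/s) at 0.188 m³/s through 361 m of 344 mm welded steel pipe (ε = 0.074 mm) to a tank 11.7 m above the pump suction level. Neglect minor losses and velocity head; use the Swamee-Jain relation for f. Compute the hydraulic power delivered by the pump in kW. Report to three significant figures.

V = 4Q/(πD²) = 2.023 m/s; Re = 4.24×10^5; ε/D = 2.15×10^-4; f = 0.01588
h_f = f(L/D)V²/2g = 3.474 m
Total head H = z + h_f = 11.7 + 3.474 = 15.17 m
P_hyd = ρgQH = 786.0·9.81·0.188·15.17 = 22.00 kW

P_hyd ≈ 22.0 kW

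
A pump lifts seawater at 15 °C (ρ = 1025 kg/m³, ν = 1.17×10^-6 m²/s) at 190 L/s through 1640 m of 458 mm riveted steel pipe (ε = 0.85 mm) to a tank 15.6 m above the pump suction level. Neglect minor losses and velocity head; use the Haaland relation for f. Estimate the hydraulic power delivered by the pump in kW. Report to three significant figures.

V = 4Q/(πD²) = 1.153 m/s; Re = 4.51×10^5; ε/D = 0.00186; f = 0.02338
h_f = f(L/D)V²/2g = 5.676 m
Total head H = z + h_f = 15.6 + 5.676 = 21.28 m
P_hyd = ρgQH = 1025·9.81·0.190·21.28 = 40.65 kW

P_hyd ≈ 40.6 kW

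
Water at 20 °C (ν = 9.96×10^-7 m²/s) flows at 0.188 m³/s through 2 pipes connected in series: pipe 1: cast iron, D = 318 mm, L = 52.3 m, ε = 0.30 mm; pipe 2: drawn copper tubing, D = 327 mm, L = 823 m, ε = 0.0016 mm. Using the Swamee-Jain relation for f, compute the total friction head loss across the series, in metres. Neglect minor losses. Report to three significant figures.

H ≈ 8.86 m

Pipe 1: V = 2.367 m/s, Re = 7.56×10^5, ε/D = 9.43×10^-4, f = 0.01988, h_1 = f(L/D)V²/2g = 0.9338 m
Pipe 2: V = 2.239 m/s, Re = 7.35×10^5, ε/D = 4.89×10^-6, f = 0.01233, h_2 = f(L/D)V²/2g = 7.929 m
Series → Q common, losses add: H = Σh = 8.863 m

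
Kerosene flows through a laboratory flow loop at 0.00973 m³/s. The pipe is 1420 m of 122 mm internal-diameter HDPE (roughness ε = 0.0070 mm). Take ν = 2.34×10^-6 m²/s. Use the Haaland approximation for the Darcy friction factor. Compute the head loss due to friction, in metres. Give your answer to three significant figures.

V = 4Q/(πD²) = 4·0.00973/(π·0.122²) = 0.8323 m/s
Re = VD/ν = 0.8323·0.122/2.34×10^-6 = 4.34×10^4 → turbulent
ε/D = 0.0070/122 = 5.74×10^-5
Haaland: f = 0.02153
h_f = f(L/D)V²/(2g) = 0.02153·(1420/0.122)·0.8323²/(2·9.81) = 8.849 m

h_f ≈ 8.85 m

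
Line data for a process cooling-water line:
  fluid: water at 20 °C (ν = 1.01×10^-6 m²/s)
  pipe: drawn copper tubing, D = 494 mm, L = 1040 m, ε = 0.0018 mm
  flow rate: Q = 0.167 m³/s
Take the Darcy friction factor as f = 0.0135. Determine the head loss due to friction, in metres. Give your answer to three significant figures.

h_f ≈ 1.10 m

V = 4Q/(πD²) = 4·0.167/(π·0.494²) = 0.8713 m/s
h_f = f(L/D)V²/(2g) = 0.01350·(1040/0.494)·0.8713²/(2·9.81) = 1.100 m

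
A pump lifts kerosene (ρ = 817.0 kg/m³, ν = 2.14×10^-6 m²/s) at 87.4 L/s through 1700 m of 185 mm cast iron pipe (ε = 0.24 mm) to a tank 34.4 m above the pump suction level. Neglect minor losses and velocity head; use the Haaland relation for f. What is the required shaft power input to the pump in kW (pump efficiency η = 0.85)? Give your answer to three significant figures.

V = 4Q/(πD²) = 3.251 m/s; Re = 2.81×10^5; ε/D = 0.00130; f = 0.02174
h_f = f(L/D)V²/2g = 107.7 m
Total head H = z + h_f = 34.4 + 107.7 = 142.1 m
P_hyd = ρgQH = 817.0·9.81·0.0874·142.1 = 99.50 kW
P_shaft = P_hyd/η = 99.50/0.85 = 117.1 kW

P_shaft ≈ 117 kW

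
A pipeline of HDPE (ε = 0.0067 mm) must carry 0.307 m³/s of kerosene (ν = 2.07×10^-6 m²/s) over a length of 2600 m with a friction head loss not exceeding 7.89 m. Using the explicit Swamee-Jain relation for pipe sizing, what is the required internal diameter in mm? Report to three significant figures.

D ≈ 522 mm

Swamee-Jain (Type III): D = 0.66·[ε^1.25·(LQ²/(gh_f))^4.75 + ν·Q^9.4·(L/(gh_f))^5.2]^0.04
LQ²/(gh_f) = 3.166; L/(gh_f) = 33.59
Term 1 = ε^1.25·(…)^4.75 = 8.13×10^-5; Term 2 = ν·Q^9.4·(…)^5.2 = 0.00270
D = 0.66·(8.13×10^-5 + 0.00270)^0.04 = 0.5216 m = 522 mm
Check: V = 1.44 m/s, Re = 3.62×10^5, f = 0.01405, h_f = 7.37 m ≈ 7.89 m ✓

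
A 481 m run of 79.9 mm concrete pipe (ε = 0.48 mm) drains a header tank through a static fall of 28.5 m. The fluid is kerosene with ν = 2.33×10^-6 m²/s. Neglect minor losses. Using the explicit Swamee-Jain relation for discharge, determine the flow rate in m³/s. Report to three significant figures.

Q ≈ 0.00834 m³/s

Swamee-Jain (Type II): Q = -0.965·√(gD⁵h_f/L)·ln[ε/(3.7D) + √(3.17ν²L/(gD³h_f))]
√(gD⁵h_f/L) = √(9.81·0.0799⁵·28.5/481) = 0.001376
ε/(3.7D) = 0.00162; √(3.17ν²L/(gD³h_f)) = 2.41×10^-4
Q = -0.965·0.001376·ln(0.001865) = 0.008344 m³/s
Check: V = 1.66 m/s, Re = 5.71×10^4, f = 0.03390, h_f = 28.8 m ≈ 28.5 m ✓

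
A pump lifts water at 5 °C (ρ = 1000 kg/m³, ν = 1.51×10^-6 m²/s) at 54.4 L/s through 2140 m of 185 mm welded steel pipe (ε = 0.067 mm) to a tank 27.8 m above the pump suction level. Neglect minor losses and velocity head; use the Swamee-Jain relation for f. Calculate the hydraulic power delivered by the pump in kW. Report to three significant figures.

V = 4Q/(πD²) = 2.024 m/s; Re = 2.48×10^5; ε/D = 3.62×10^-4; f = 0.01778
h_f = f(L/D)V²/2g = 42.94 m
Total head H = z + h_f = 27.8 + 42.94 = 70.74 m
P_hyd = ρgQH = 1000·9.81·0.0544·70.74 = 37.75 kW

P_hyd ≈ 37.8 kW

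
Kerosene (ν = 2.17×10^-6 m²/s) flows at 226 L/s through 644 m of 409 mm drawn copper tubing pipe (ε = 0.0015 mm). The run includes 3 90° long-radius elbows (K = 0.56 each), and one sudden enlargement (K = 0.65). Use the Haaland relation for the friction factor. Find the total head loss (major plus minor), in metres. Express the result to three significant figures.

H_L ≈ 3.72 m

V = 4Q/(πD²) = 1.720 m/s; V²/2g = 0.1508 m
Re = 3.24×10^5, ε/D = 3.67×10^-6 → f = 0.01417 (Haaland)
Major: h_f = f(L/D)·V²/2g = 0.01417·1575·0.1508 = 3.364 m
Minor: ΣK = 2.33; h_m = ΣK·V²/2g = 0.3514 m
Total H_L = 3.364 + 0.3514 = 3.716 m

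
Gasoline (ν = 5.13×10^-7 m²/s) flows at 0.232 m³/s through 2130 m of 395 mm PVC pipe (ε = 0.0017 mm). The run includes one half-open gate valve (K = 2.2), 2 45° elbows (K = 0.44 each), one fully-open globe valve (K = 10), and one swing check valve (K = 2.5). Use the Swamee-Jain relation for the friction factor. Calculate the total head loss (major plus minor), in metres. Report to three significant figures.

H_L ≈ 13.7 m

V = 4Q/(πD²) = 1.893 m/s; V²/2g = 0.1827 m
Re = 1.46×10^6, ε/D = 4.30×10^-6 → f = 0.01104 (Swamee-Jain)
Major: h_f = f(L/D)·V²/2g = 0.01104·5392·0.1827 = 10.88 m
Minor: ΣK = 15.6; h_m = ΣK·V²/2g = 2.846 m
Total H_L = 10.88 + 2.846 = 13.72 m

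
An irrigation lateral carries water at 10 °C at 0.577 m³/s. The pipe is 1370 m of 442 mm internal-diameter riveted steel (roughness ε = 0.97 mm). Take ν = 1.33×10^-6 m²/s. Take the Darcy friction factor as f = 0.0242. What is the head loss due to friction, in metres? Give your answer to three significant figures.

h_f ≈ 54.1 m

V = 4Q/(πD²) = 4·0.577/(π·0.442²) = 3.760 m/s
h_f = f(L/D)V²/(2g) = 0.02420·(1370/0.442)·3.760²/(2·9.81) = 54.06 m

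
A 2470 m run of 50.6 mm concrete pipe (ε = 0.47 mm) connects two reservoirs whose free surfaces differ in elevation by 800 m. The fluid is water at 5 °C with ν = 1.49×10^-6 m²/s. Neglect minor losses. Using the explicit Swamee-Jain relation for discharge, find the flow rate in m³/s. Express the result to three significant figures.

Q ≈ 0.00588 m³/s

Swamee-Jain (Type II): Q = -0.965·√(gD⁵h_f/L)·ln[ε/(3.7D) + √(3.17ν²L/(gD³h_f))]
√(gD⁵h_f/L) = √(9.81·0.0506⁵·800/2470) = 0.001027
ε/(3.7D) = 0.00251; √(3.17ν²L/(gD³h_f)) = 1.31×10^-4
Q = -0.965·0.001027·ln(0.002641) = 0.005881 m³/s
Check: V = 2.92 m/s, Re = 9.93×10^4, f = 0.03786, h_f = 806 m ≈ 800 m ✓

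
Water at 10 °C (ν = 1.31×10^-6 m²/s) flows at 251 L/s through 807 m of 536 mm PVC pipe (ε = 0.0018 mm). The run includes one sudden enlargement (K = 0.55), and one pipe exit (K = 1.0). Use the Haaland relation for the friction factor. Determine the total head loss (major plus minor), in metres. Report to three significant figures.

V = 4Q/(πD²) = 1.112 m/s; V²/2g = 0.06307 m
Re = 4.55×10^5, ε/D = 3.36×10^-6 → f = 0.01332 (Haaland)
Major: h_f = f(L/D)·V²/2g = 0.01332·1506·0.06307 = 1.265 m
Minor: ΣK = 1.55; h_m = ΣK·V²/2g = 0.09776 m
Total H_L = 1.265 + 0.09776 = 1.363 m

H_L ≈ 1.36 m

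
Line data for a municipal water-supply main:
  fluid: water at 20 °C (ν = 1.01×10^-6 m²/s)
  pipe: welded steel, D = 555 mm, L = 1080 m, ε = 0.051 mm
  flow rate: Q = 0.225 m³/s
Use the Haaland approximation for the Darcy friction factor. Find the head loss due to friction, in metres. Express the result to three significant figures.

V = 4Q/(πD²) = 4·0.225/(π·0.555²) = 0.9301 m/s
Re = VD/ν = 0.9301·0.555/1.01×10^-6 = 5.11×10^5 → turbulent
ε/D = 0.051/555 = 9.19×10^-5
Haaland: f = 0.01413
h_f = f(L/D)V²/(2g) = 0.01413·(1080/0.555)·0.9301²/(2·9.81) = 1.213 m

h_f ≈ 1.21 m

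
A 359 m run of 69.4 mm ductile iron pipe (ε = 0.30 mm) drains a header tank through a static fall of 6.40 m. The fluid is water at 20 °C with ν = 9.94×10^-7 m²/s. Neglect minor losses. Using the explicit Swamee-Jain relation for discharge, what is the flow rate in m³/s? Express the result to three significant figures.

Swamee-Jain (Type II): Q = -0.965·√(gD⁵h_f/L)·ln[ε/(3.7D) + √(3.17ν²L/(gD³h_f))]
√(gD⁵h_f/L) = √(9.81·0.0694⁵·6.40/359) = 5.306×10^-4
ε/(3.7D) = 0.00117; √(3.17ν²L/(gD³h_f)) = 2.31×10^-4
Q = -0.965·5.306×10^-4·ln(0.001400) = 0.003365 m³/s
Check: V = 0.890 m/s, Re = 6.21×10^4, f = 0.03101, h_f = 6.47 m ≈ 6.40 m ✓

Q ≈ 0.00336 m³/s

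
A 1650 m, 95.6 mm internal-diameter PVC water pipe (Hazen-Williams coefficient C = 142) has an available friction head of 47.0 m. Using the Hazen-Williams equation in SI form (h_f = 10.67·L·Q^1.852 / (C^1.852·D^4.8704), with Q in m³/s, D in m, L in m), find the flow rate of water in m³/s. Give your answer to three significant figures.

Q ≈ 0.0121 m³/s

Rearranging: Q = [h_f·C^1.852·D^4.8704 / (10.67·L)]^(1/1.852)
Q = [47.0·142^1.852·0.0956^4.8704 / (10.67·1650)]^0.540 = 0.01206 m³/s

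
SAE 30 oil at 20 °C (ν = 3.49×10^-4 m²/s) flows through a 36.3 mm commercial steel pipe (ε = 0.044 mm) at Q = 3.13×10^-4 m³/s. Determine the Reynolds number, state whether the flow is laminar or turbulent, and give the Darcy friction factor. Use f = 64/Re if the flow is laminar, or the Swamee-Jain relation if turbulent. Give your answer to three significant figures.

Re ≈ 31.5; laminar; f = 64/Re ≈ 2.03

V = 4Q/(πD²) = 0.3024 m/s
Re = VD/ν = 0.3024·0.0363/3.49×10^-4 = 31.5
Re < 2300 → laminar → f = 64/Re = 2.034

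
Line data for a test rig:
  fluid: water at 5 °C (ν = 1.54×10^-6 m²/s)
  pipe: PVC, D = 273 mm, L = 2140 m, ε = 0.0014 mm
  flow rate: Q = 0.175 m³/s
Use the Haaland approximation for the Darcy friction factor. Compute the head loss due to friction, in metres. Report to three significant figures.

V = 4Q/(πD²) = 4·0.175/(π·0.273²) = 2.990 m/s
Re = VD/ν = 2.990·0.273/1.54×10^-6 = 5.30×10^5 → turbulent
ε/D = 0.0014/273 = 5.13×10^-6
Haaland: f = 0.01299
h_f = f(L/D)V²/(2g) = 0.01299·(2140/0.273)·2.990²/(2·9.81) = 46.38 m

h_f ≈ 46.4 m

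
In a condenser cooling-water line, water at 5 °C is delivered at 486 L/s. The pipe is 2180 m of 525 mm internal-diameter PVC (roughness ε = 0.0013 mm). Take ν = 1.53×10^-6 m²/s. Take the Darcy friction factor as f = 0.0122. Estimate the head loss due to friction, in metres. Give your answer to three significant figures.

h_f ≈ 13.0 m

V = 4Q/(πD²) = 4·0.486/(π·0.525²) = 2.245 m/s
h_f = f(L/D)V²/(2g) = 0.01220·(2180/0.525)·2.245²/(2·9.81) = 13.01 m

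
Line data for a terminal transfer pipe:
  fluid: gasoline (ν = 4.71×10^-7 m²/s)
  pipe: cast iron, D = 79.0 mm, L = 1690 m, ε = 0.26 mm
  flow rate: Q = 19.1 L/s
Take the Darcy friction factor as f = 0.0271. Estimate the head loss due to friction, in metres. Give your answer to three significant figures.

h_f ≈ 449 m

V = 4Q/(πD²) = 4·0.0191/(π·0.0790²) = 3.897 m/s
h_f = f(L/D)V²/(2g) = 0.02710·(1690/0.0790)·3.897²/(2·9.81) = 448.7 m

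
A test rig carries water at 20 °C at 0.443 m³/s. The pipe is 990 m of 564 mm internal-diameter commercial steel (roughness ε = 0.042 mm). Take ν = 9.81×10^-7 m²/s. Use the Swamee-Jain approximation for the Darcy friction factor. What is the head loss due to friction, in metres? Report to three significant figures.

h_f ≈ 3.68 m

V = 4Q/(πD²) = 4·0.443/(π·0.564²) = 1.773 m/s
Re = VD/ν = 1.773·0.564/9.81×10^-7 = 1.02×10^6 → turbulent
ε/D = 0.042/564 = 7.45×10^-5
Swamee-Jain: f = 0.01309
h_f = f(L/D)V²/(2g) = 0.01309·(990/0.564)·1.773²/(2·9.81) = 3.681 m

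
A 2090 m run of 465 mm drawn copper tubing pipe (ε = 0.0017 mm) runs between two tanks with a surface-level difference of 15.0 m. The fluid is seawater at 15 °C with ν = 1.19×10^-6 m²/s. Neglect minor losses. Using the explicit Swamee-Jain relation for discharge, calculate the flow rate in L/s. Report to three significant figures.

Swamee-Jain (Type II): Q = -0.965·√(gD⁵h_f/L)·ln[ε/(3.7D) + √(3.17ν²L/(gD³h_f))]
√(gD⁵h_f/L) = √(9.81·0.465⁵·15.0/2090) = 0.03912
ε/(3.7D) = 9.88×10^-7; √(3.17ν²L/(gD³h_f)) = 2.52×10^-5
Q = -0.965·0.03912·ln(2.617×10^-5) = 0.3983 m³/s
Check: V = 2.35 m/s, Re = 9.17×10^5, f = 0.01187, h_f = 15.0 m ≈ 15.0 m ✓

Q ≈ 398 L/s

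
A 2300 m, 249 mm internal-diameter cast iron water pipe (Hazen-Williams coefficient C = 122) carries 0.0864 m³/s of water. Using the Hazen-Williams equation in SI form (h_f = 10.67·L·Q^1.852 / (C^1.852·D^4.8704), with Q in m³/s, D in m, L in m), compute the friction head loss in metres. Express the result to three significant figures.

h_f ≈ 31.4 m

h_f = 10.67·2300·0.0864^1.852 / (122^1.852·0.249^4.8704) = 31.41 m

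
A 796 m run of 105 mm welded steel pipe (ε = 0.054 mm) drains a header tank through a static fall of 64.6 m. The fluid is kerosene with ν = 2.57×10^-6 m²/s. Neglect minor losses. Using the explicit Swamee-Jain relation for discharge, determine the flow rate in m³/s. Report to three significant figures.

Swamee-Jain (Type II): Q = -0.965·√(gD⁵h_f/L)·ln[ε/(3.7D) + √(3.17ν²L/(gD³h_f))]
√(gD⁵h_f/L) = √(9.81·0.105⁵·64.6/796) = 0.003188
ε/(3.7D) = 1.39×10^-4; √(3.17ν²L/(gD³h_f)) = 1.51×10^-4
Q = -0.965·0.003188·ln(2.897×10^-4) = 0.02506 m³/s
Check: V = 2.89 m/s, Re = 1.18×10^5, f = 0.02006, h_f = 64.9 m ≈ 64.6 m ✓

Q ≈ 0.0251 m³/s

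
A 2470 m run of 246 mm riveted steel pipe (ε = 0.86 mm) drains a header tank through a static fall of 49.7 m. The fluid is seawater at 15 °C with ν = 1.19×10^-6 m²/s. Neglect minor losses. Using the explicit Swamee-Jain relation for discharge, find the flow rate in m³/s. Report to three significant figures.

Q ≈ 0.0891 m³/s

Swamee-Jain (Type II): Q = -0.965·√(gD⁵h_f/L)·ln[ε/(3.7D) + √(3.17ν²L/(gD³h_f))]
√(gD⁵h_f/L) = √(9.81·0.246⁵·49.7/2470) = 0.01334
ε/(3.7D) = 9.45×10^-4; √(3.17ν²L/(gD³h_f)) = 3.91×10^-5
Q = -0.965·0.01334·ln(9.839×10^-4) = 0.08910 m³/s
Check: V = 1.87 m/s, Re = 3.88×10^5, f = 0.02777, h_f = 49.9 m ≈ 49.7 m ✓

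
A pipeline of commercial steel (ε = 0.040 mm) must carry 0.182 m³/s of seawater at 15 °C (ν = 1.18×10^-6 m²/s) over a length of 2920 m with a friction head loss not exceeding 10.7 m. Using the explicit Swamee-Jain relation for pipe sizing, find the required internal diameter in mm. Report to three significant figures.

Swamee-Jain (Type III): D = 0.66·[ε^1.25·(LQ²/(gh_f))^4.75 + ν·Q^9.4·(L/(gh_f))^5.2]^0.04
LQ²/(gh_f) = 0.9215; L/(gh_f) = 27.82
Term 1 = ε^1.25·(…)^4.75 = 2.16×10^-6; Term 2 = ν·Q^9.4·(…)^5.2 = 4.24×10^-6
D = 0.66·(2.16×10^-6 + 4.24×10^-6)^0.04 = 0.4090 m = 409 mm
Check: V = 1.38 m/s, Re = 4.80×10^5, f = 0.01451, h_f = 10.1 m ≈ 10.7 m ✓

D ≈ 409 mm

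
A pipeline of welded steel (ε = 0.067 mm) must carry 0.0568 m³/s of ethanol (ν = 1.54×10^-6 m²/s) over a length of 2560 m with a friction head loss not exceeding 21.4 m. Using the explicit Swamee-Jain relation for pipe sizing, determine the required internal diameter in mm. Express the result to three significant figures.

Swamee-Jain (Type III): D = 0.66·[ε^1.25·(LQ²/(gh_f))^4.75 + ν·Q^9.4·(L/(gh_f))^5.2]^0.04
LQ²/(gh_f) = 0.03934; L/(gh_f) = 12.19
Term 1 = ε^1.25·(…)^4.75 = 1.28×10^-12; Term 2 = ν·Q^9.4·(…)^5.2 = 1.34×10^-12
D = 0.66·(1.28×10^-12 + 1.34×10^-12)^0.04 = 0.2271 m = 227 mm
Check: V = 1.40 m/s, Re = 2.07×10^5, f = 0.01769, h_f = 20.0 m ≈ 21.4 m ✓

D ≈ 227 mm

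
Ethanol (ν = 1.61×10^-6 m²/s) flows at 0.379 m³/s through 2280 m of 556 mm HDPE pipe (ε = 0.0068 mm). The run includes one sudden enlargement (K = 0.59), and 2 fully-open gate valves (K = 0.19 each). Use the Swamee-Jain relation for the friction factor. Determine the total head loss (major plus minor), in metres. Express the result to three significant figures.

V = 4Q/(πD²) = 1.561 m/s; V²/2g = 0.1242 m
Re = 5.39×10^5, ε/D = 1.22×10^-5 → f = 0.01312 (Swamee-Jain)
Major: h_f = f(L/D)·V²/2g = 0.01312·4101·0.1242 = 6.683 m
Minor: ΣK = 0.970; h_m = ΣK·V²/2g = 0.1205 m
Total H_L = 6.683 + 0.1205 = 6.803 m

H_L ≈ 6.80 m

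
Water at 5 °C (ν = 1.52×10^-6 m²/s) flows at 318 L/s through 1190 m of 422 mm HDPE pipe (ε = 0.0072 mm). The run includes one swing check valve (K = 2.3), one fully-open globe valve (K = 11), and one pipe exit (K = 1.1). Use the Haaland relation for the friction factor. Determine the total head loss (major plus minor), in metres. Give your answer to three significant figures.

V = 4Q/(πD²) = 2.274 m/s; V²/2g = 0.2635 m
Re = 6.31×10^5, ε/D = 1.71×10^-5 → f = 0.01277 (Haaland)
Major: h_f = f(L/D)·V²/2g = 0.01277·2820·0.2635 = 9.487 m
Minor: ΣK = 14.4; h_m = ΣK·V²/2g = 3.794 m
Total H_L = 9.487 + 3.794 = 13.28 m

H_L ≈ 13.3 m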